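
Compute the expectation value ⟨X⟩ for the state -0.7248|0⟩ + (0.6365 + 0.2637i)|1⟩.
-0.9227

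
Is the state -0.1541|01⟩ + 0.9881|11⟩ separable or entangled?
Separable

Writing the state as a|00⟩ + b|01⟩ + c|10⟩ + d|11⟩, it is a product state iff ad − bc = 0.
Here (a, b, c, d) = (0, -0.1541, 0, 0.9881): ad − bc = (0)(0.9881) − (-0.1541)(0) = 0, so the state is separable.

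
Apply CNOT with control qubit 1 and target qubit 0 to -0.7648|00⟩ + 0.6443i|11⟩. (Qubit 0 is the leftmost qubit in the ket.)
-0.7648|00⟩ + 0.6443i|01⟩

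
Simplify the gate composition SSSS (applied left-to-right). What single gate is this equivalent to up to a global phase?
I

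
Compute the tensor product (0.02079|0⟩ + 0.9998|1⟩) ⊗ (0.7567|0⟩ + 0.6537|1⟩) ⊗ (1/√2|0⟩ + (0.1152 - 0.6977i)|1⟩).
0.01112|000⟩ + (0.001812 - 0.01098i)|001⟩ + 0.00961|010⟩ + (0.001566 - 0.009482i)|011⟩ + 0.535|100⟩ + (0.08715 - 0.5278i)|101⟩ + 0.4621|110⟩ + (0.07529 - 0.456i)|111⟩

amp(|b₁b₂…⟩) = product of the factor amplitudes for bits b₁, b₂, …; only kets whose every factor amplitude is nonzero survive.
|000⟩: (0.02079)(0.7567)(1/√2) = 0.01112
|001⟩: (0.02079)(0.7567)(0.1152 - 0.6977i) = (0.001812 - 0.01098i)
|010⟩: (0.02079)(0.6537)(1/√2) = 0.00961
|011⟩: (0.02079)(0.6537)(0.1152 - 0.6977i) = (0.001566 - 0.009482i)
|100⟩: (0.9998)(0.7567)(1/√2) = 0.535
|101⟩: (0.9998)(0.7567)(0.1152 - 0.6977i) = (0.08715 - 0.5278i)
|110⟩: (0.9998)(0.6537)(1/√2) = 0.4621
|111⟩: (0.9998)(0.6537)(0.1152 - 0.6977i) = (0.07529 - 0.456i)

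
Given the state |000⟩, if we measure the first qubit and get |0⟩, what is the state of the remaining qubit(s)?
|00⟩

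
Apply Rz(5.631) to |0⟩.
(-0.9473 - 0.3203i)|0⟩

Rz(5.631) = [[e^(−iθ/2), 0], [0, e^(iθ/2)]] with e^(±iθ/2) = cos(θ/2) ± i·sin(θ/2); θ = 5.631, cos(θ/2) ≈ -0.947301, sin(θ/2) ≈ 0.320344.
With a = amp(|0⟩) = 1 and b = amp(|1⟩) = 0:
new amp(|0⟩) = (-0.947301 - 0.320344i)·a = (-0.9473 - 0.3203i)
new amp(|1⟩) = (-0.947301 + 0.320344i)·b = 0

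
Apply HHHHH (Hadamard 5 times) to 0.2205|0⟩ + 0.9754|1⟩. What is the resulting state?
0.8456|0⟩ - 0.5338|1⟩

H² = I, so H^5 = H: a single Hadamard. With (a, b) = (0.2205, 0.9754), H gives ((a + b)/√2, (a − b)/√2) = (0.8456, -0.5338).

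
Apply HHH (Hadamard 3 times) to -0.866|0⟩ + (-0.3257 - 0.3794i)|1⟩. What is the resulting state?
(-0.8427 - 0.2683i)|0⟩ + (-0.382 + 0.2683i)|1⟩

H² = I, so H^3 = H: a single Hadamard. With (a, b) = (-0.866, (-0.3257 - 0.3794i)), H gives ((a + b)/√2, (a − b)/√2) = ((-0.8427 - 0.2683i), (-0.382 + 0.2683i)).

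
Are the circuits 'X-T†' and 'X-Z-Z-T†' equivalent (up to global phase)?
Yes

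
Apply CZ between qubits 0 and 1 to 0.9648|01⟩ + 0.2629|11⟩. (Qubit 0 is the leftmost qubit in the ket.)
0.9648|01⟩ - 0.2629|11⟩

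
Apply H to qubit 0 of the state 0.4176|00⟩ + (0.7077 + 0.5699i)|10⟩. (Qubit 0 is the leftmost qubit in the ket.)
(0.7957 + 0.403i)|00⟩ + (-0.2051 - 0.403i)|10⟩

H on qubit 0 mixes each pair of kets that differ only in qubit 0: amplitudes (a, b) of (|…0…⟩, |…1…⟩) become ((a + b)/√2, (a − b)/√2). Kets absent from the input have amplitude 0.
(|00⟩, |10⟩): (a, b) = (0.4176, (0.7077 + 0.5699i)) → ((0.7957 + 0.403i), (-0.2051 - 0.403i))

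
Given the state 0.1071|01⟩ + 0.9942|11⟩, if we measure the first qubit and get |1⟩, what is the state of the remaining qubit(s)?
|1⟩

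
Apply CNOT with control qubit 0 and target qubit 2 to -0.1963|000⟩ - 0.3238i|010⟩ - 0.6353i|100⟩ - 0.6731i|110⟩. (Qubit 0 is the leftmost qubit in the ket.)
-0.1963|000⟩ - 0.3238i|010⟩ - 0.6353i|101⟩ - 0.6731i|111⟩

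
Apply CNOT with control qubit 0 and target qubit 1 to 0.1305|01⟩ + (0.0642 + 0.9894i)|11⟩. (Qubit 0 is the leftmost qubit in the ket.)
0.1305|01⟩ + (0.0642 + 0.9894i)|10⟩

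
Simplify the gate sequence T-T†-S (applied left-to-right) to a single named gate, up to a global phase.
S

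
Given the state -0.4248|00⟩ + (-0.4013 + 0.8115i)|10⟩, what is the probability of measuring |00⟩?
0.1805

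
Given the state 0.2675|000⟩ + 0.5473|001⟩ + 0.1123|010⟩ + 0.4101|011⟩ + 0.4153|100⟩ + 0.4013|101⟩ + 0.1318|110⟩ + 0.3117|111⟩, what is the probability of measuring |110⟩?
0.01737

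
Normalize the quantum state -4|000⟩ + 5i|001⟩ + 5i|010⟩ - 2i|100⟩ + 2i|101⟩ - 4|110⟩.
-0.4216|000⟩ + 0.527i|001⟩ + 0.527i|010⟩ - 0.2108i|100⟩ + 0.2108i|101⟩ - 0.4216|110⟩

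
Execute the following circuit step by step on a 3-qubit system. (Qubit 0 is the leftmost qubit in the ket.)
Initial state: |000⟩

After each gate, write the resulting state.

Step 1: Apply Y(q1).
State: i|010⟩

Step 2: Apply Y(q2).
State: -|011⟩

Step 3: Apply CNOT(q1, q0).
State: -|111⟩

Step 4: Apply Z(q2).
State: |111⟩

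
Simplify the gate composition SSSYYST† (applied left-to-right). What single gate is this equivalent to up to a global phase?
T†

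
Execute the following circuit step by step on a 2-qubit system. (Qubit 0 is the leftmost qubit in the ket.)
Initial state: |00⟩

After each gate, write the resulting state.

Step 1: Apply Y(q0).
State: i|10⟩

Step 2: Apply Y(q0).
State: |00⟩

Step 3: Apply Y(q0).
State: i|10⟩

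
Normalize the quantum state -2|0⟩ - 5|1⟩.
-0.3714|0⟩ - 0.9285|1⟩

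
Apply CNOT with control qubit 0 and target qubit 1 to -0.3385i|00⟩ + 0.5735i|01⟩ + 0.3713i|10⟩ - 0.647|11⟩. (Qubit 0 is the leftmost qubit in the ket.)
-0.3385i|00⟩ + 0.5735i|01⟩ - 0.647|10⟩ + 0.3713i|11⟩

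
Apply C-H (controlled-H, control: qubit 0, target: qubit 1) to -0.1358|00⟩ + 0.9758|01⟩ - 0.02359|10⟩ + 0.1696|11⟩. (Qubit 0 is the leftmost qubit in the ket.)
-0.1358|00⟩ + 0.9758|01⟩ + 0.1032|10⟩ - 0.1366|11⟩

C-H leaves the control-|0⟩ kets |00⟩, |01⟩ unchanged and applies H to qubit 1 on the control-|1⟩ pair (|10⟩, |11⟩).
H = [[1/√2, 1/√2], [1/√2, -1/√2]].
With a = amp(|10⟩) = -0.02359 and b = amp(|11⟩) = 0.1696:
new amp(|10⟩) = (1/√2)·a + (1/√2)·b = 0.1032
new amp(|11⟩) = (1/√2)·a + (-1/√2)·b = -0.1366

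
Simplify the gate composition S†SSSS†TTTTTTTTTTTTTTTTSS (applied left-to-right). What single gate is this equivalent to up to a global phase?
S†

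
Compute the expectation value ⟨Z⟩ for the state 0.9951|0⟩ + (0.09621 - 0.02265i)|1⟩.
0.9805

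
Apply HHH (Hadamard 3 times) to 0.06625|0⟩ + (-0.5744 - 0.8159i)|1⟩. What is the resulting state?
(-0.3593 - 0.5769i)|0⟩ + (0.453 + 0.5769i)|1⟩

H² = I, so H^3 = H: a single Hadamard. With (a, b) = (0.06625, (-0.5744 - 0.8159i)), H gives ((a + b)/√2, (a − b)/√2) = ((-0.3593 - 0.5769i), (0.453 + 0.5769i)).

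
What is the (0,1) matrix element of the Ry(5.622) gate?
-0.3246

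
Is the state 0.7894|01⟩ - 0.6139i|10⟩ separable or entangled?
Entangled

Writing the state as a|00⟩ + b|01⟩ + c|10⟩ + d|11⟩, it is a product state iff ad − bc = 0.
Here (a, b, c, d) = (0, 0.7894, -0.6139i, 0): ad − bc = (0)(0) − (0.7894)(-0.6139i) = 0.4846i ≠ 0, so the state is entangled.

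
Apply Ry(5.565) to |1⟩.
-0.3514|0⟩ - 0.9362|1⟩

Ry(5.565) = [[cos(θ/2), −sin(θ/2)], [sin(θ/2), cos(θ/2)]]; θ = 5.565, cos(θ/2) ≈ -0.936216, sin(θ/2) ≈ 0.351425.
With a = amp(|0⟩) = 0 and b = amp(|1⟩) = 1:
new amp(|0⟩) = (-0.936216)·a + (-0.351425)·b = -0.3514
new amp(|1⟩) = (0.351425)·a + (-0.936216)·b = -0.9362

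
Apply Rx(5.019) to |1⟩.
-0.5908i|0⟩ - 0.8068|1⟩

Rx(5.019) = [[cos(θ/2), −i·sin(θ/2)], [−i·sin(θ/2), cos(θ/2)]]; θ = 5.019, cos(θ/2) ≈ -0.806793, sin(θ/2) ≈ 0.590834.
With a = amp(|0⟩) = 0 and b = amp(|1⟩) = 1:
new amp(|0⟩) = (-0.806793)·a + (-0.590834i)·b = -0.5908i
new amp(|1⟩) = (-0.590834i)·a + (-0.806793)·b = -0.8068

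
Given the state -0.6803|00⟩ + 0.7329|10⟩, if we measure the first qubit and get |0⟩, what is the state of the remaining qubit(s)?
-|0⟩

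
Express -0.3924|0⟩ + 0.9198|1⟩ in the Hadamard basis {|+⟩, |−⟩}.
0.3729|+⟩ - 0.9279|−⟩

With |ψ⟩ = α|0⟩ + β|1⟩, the Hadamard-basis coefficients are ⟨+|ψ⟩ = (α + β)/√2 and ⟨−|ψ⟩ = (α − β)/√2.
Here α = -0.3924, β = 0.9198: (α + β)/√2 = 0.3729, (α − β)/√2 = -0.9279.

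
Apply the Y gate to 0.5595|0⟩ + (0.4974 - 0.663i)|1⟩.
(-0.663 - 0.4974i)|0⟩ + 0.5595i|1⟩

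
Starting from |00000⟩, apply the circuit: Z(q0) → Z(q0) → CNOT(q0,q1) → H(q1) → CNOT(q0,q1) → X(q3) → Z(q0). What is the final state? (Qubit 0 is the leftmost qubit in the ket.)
1/√2|00010⟩ + 1/√2|01010⟩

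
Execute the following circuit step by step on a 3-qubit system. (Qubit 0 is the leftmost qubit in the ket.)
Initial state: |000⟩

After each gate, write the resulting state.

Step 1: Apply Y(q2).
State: i|001⟩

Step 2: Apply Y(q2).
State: |000⟩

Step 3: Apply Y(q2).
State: i|001⟩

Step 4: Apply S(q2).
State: -|001⟩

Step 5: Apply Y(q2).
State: i|000⟩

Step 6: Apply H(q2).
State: (1/√2)i|000⟩ + (1/√2)i|001⟩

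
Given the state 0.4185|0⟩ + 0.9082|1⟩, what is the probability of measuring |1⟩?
0.8248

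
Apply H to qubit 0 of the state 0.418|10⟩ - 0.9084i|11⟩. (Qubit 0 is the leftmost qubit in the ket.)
0.2956|00⟩ - 0.6423i|01⟩ - 0.2956|10⟩ + 0.6423i|11⟩

H on qubit 0 mixes each pair of kets that differ only in qubit 0: amplitudes (a, b) of (|…0…⟩, |…1…⟩) become ((a + b)/√2, (a − b)/√2). Kets absent from the input have amplitude 0.
(|00⟩, |10⟩): (a, b) = (0, 0.418) → (0.2956, -0.2956)
(|01⟩, |11⟩): (a, b) = (0, -0.9084i) → (-0.6423i, 0.6423i)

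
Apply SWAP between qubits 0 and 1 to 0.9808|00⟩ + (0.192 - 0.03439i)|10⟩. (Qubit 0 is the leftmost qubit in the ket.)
0.9808|00⟩ + (0.192 - 0.03439i)|01⟩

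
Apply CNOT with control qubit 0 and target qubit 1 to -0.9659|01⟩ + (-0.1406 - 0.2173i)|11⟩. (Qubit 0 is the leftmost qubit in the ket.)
-0.9659|01⟩ + (-0.1406 - 0.2173i)|10⟩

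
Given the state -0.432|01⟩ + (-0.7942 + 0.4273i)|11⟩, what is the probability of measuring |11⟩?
0.8133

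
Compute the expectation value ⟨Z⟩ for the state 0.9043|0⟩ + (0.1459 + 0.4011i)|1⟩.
0.6356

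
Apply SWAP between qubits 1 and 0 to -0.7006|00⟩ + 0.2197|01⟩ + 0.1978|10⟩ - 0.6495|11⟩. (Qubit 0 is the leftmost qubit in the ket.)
-0.7006|00⟩ + 0.1978|01⟩ + 0.2197|10⟩ - 0.6495|11⟩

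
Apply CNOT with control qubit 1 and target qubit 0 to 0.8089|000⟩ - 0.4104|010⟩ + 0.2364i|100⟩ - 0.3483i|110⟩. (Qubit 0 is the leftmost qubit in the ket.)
0.8089|000⟩ - 0.3483i|010⟩ + 0.2364i|100⟩ - 0.4104|110⟩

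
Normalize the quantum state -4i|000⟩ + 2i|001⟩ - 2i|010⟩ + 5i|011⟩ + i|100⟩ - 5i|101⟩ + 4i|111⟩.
-0.4193i|000⟩ + 0.2097i|001⟩ - 0.2097i|010⟩ + 0.5241i|011⟩ + 0.1048i|100⟩ - 0.5241i|101⟩ + 0.4193i|111⟩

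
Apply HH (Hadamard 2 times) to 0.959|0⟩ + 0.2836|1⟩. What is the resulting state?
0.959|0⟩ + 0.2836|1⟩

H² = I, so an even number of Hadamards cancels: H^2 = I and the state is unchanged.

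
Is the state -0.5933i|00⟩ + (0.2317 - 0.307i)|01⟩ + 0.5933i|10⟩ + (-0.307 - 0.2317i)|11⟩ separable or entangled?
Entangled

Writing the state as a|00⟩ + b|01⟩ + c|10⟩ + d|11⟩, it is a product state iff ad − bc = 0.
Here (a, b, c, d) = (-0.5933i, (0.2317 - 0.307i), 0.5933i, (-0.307 - 0.2317i)): ad − bc = (-0.5933i)(-0.307 - 0.2317i) − (0.2317 - 0.307i)(0.5933i) = (-0.3196 + 0.04468i) ≠ 0, so the state is entangled.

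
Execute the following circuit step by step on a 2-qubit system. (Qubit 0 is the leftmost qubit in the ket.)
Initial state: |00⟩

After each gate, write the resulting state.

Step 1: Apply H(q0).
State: 1/√2|00⟩ + 1/√2|10⟩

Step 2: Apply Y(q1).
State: (1/√2)i|01⟩ + (1/√2)i|11⟩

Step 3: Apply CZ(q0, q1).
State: (1/√2)i|01⟩ - (1/√2)i|11⟩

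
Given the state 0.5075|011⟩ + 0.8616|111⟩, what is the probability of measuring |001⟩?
0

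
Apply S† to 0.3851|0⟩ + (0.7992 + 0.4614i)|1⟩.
0.3851|0⟩ + (0.4614 - 0.7992i)|1⟩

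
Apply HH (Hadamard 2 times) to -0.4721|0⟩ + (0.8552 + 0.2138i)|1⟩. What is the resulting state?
-0.4721|0⟩ + (0.8552 + 0.2138i)|1⟩

H² = I, so an even number of Hadamards cancels: H^2 = I and the state is unchanged.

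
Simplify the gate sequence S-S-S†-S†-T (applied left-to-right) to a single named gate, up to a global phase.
T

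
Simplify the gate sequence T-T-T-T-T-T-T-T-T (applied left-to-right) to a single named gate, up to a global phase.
T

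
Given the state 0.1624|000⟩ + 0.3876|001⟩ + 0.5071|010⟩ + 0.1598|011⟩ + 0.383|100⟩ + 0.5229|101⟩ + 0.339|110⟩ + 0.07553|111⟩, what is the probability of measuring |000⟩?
0.02637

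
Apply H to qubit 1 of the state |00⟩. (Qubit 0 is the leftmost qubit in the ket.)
1/√2|00⟩ + 1/√2|01⟩

H on qubit 1 mixes each pair of kets that differ only in qubit 1: amplitudes (a, b) of (|…0…⟩, |…1…⟩) become ((a + b)/√2, (a − b)/√2). Kets absent from the input have amplitude 0.
(|00⟩, |01⟩): (a, b) = (1, 0) → (1/√2, 1/√2)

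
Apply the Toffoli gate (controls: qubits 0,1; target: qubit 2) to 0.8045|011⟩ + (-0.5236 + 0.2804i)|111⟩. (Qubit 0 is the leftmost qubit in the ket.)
0.8045|011⟩ + (-0.5236 + 0.2804i)|110⟩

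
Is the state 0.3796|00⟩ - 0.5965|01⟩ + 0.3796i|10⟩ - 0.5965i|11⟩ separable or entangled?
Separable

Writing the state as a|00⟩ + b|01⟩ + c|10⟩ + d|11⟩, it is a product state iff ad − bc = 0.
Here (a, b, c, d) = (0.3796, -0.5965, 0.3796i, -0.5965i): ad − bc = (0.3796)(-0.5965i) − (-0.5965)(0.3796i) = 0, so the state is separable.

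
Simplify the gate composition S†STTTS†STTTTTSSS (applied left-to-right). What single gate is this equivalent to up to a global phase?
S†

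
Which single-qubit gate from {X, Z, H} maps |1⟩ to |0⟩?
X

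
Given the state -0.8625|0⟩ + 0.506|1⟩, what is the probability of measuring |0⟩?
0.7439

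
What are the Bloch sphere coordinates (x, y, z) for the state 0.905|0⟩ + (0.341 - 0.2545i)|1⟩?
(0.6172, -0.4606, 0.638)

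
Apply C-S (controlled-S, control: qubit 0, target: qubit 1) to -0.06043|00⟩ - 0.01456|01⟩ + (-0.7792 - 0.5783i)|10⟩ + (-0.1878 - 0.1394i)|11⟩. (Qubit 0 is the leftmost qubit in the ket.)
-0.06043|00⟩ - 0.01456|01⟩ + (-0.7792 - 0.5783i)|10⟩ + (0.1394 - 0.1878i)|11⟩

C-S leaves the control-|0⟩ kets |00⟩, |01⟩ unchanged and applies S to qubit 1 on the control-|1⟩ pair (|10⟩, |11⟩).
S = [[1, 0], [0, i]].
With a = amp(|10⟩) = (-0.7792 - 0.5783i) and b = amp(|11⟩) = (-0.1878 - 0.1394i):
new amp(|10⟩) = (1)·a = (-0.7792 - 0.5783i)
new amp(|11⟩) = (i)·b = (0.1394 - 0.1878i)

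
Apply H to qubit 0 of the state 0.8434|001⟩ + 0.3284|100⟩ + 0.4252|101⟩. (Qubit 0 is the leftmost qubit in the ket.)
0.2322|000⟩ + 0.897|001⟩ - 0.2322|100⟩ + 0.2957|101⟩

H on qubit 0 mixes each pair of kets that differ only in qubit 0: amplitudes (a, b) of (|…0…⟩, |…1…⟩) become ((a + b)/√2, (a − b)/√2). Kets absent from the input have amplitude 0.
(|000⟩, |100⟩): (a, b) = (0, 0.3284) → (0.2322, -0.2322)
(|001⟩, |101⟩): (a, b) = (0.8434, 0.4252) → (0.897, 0.2957)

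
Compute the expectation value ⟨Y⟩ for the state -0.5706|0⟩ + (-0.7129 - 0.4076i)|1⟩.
0.4652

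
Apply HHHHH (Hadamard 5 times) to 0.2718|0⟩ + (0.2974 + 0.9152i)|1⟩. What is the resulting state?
(0.4025 + 0.6471i)|0⟩ + (-0.0181 - 0.6471i)|1⟩

H² = I, so H^5 = H: a single Hadamard. With (a, b) = (0.2718, (0.2974 + 0.9152i)), H gives ((a + b)/√2, (a − b)/√2) = ((0.4025 + 0.6471i), (-0.0181 - 0.6471i)).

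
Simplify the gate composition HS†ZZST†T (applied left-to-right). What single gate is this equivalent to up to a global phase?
H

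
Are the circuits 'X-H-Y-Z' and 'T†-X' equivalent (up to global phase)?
No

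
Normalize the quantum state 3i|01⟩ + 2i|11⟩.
0.8321i|01⟩ + 0.5547i|11⟩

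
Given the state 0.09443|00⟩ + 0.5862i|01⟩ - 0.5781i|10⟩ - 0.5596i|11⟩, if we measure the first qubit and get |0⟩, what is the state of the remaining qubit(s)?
0.159|0⟩ + 0.9873i|1⟩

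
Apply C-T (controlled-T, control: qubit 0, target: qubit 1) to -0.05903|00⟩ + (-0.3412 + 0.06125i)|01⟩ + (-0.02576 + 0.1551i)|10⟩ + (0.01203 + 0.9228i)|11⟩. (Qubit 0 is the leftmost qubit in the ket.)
-0.05903|00⟩ + (-0.3412 + 0.06125i)|01⟩ + (-0.02576 + 0.1551i)|10⟩ + (-0.644 + 0.661i)|11⟩

C-T leaves the control-|0⟩ kets |00⟩, |01⟩ unchanged and applies T to qubit 1 on the control-|1⟩ pair (|10⟩, |11⟩).
T = [[1, 0], [0, (1/√2 + (1/√2)i)]].
With a = amp(|10⟩) = (-0.02576 + 0.1551i) and b = amp(|11⟩) = (0.01203 + 0.9228i):
new amp(|10⟩) = (1)·a = (-0.02576 + 0.1551i)
new amp(|11⟩) = (1/√2 + (1/√2)i)·b = (-0.644 + 0.661i)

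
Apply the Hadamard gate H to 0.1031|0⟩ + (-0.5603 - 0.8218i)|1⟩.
(-0.3233 - 0.5811i)|0⟩ + (0.4691 + 0.5811i)|1⟩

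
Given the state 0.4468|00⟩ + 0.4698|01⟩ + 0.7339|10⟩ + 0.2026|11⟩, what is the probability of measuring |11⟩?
0.04105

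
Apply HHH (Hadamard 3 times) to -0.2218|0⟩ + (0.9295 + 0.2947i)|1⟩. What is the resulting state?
(0.5004 + 0.2084i)|0⟩ + (-0.8141 - 0.2084i)|1⟩

H² = I, so H^3 = H: a single Hadamard. With (a, b) = (-0.2218, (0.9295 + 0.2947i)), H gives ((a + b)/√2, (a − b)/√2) = ((0.5004 + 0.2084i), (-0.8141 - 0.2084i)).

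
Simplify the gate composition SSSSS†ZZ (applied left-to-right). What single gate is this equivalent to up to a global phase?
S†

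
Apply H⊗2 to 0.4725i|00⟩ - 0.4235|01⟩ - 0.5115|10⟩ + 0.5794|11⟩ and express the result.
(-0.1778 + 0.2363i)|00⟩ + (-0.3337 + 0.2363i)|01⟩ + (-0.2457 + 0.2363i)|10⟩ + (0.7572 + 0.2363i)|11⟩

H⊗2 gives amp(|y⟩) = (1/2) Σ_x (−1)^(x·y) amp(|x⟩), where x·y is the number of positions in which both x and y have a 1.
|00⟩: (0.4725i - 0.4235 - 0.5115 + 0.5794)/2 = (-0.1778 + 0.2363i)
|01⟩: (0.4725i + 0.4235 - 0.5115 - 0.5794)/2 = (-0.3337 + 0.2363i)
|10⟩: (0.4725i - 0.4235 + 0.5115 - 0.5794)/2 = (-0.2457 + 0.2363i)
|11⟩: (0.4725i + 0.4235 + 0.5115 + 0.5794)/2 = (0.7572 + 0.2363i)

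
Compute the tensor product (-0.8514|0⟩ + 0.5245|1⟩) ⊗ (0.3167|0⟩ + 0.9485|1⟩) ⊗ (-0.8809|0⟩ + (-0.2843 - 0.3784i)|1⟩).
0.2375|000⟩ + (0.07666 + 0.102i)|001⟩ + 0.7114|010⟩ + (0.2296 + 0.3056i)|011⟩ - 0.1463|100⟩ + (-0.04722 - 0.06286i)|101⟩ - 0.4382|110⟩ + (-0.1414 - 0.1882i)|111⟩

amp(|b₁b₂…⟩) = product of the factor amplitudes for bits b₁, b₂, …; only kets whose every factor amplitude is nonzero survive.
|000⟩: (-0.8514)(0.3167)(-0.8809) = 0.2375
|001⟩: (-0.8514)(0.3167)(-0.2843 - 0.3784i) = (0.07666 + 0.102i)
|010⟩: (-0.8514)(0.9485)(-0.8809) = 0.7114
|011⟩: (-0.8514)(0.9485)(-0.2843 - 0.3784i) = (0.2296 + 0.3056i)
|100⟩: (0.5245)(0.3167)(-0.8809) = -0.1463
|101⟩: (0.5245)(0.3167)(-0.2843 - 0.3784i) = (-0.04722 - 0.06286i)
|110⟩: (0.5245)(0.9485)(-0.8809) = -0.4382
|111⟩: (0.5245)(0.9485)(-0.2843 - 0.3784i) = (-0.1414 - 0.1882i)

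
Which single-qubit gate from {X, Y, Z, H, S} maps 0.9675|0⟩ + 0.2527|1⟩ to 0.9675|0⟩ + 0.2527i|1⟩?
S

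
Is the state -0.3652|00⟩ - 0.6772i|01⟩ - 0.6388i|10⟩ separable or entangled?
Entangled

Writing the state as a|00⟩ + b|01⟩ + c|10⟩ + d|11⟩, it is a product state iff ad − bc = 0.
Here (a, b, c, d) = (-0.3652, -0.6772i, -0.6388i, 0): ad − bc = (-0.3652)(0) − (-0.6772i)(-0.6388i) = 0.4326 ≠ 0, so the state is entangled.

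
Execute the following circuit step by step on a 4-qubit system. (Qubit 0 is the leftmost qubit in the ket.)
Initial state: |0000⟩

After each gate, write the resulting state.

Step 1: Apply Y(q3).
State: i|0001⟩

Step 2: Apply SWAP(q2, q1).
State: i|0001⟩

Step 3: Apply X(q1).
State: i|0101⟩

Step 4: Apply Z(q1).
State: -i|0101⟩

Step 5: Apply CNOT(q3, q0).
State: -i|1101⟩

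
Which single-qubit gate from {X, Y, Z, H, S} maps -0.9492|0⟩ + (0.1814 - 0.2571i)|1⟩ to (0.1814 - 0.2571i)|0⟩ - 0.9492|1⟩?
X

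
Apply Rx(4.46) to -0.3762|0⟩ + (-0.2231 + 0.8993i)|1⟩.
(0.9413 + 0.1764i)|0⟩ + (0.1366 - 0.2534i)|1⟩

Rx(4.46) = [[cos(θ/2), −i·sin(θ/2)], [−i·sin(θ/2), cos(θ/2)]]; θ = 4.46, cos(θ/2) ≈ -0.612488, sin(θ/2) ≈ 0.79048.
With a = amp(|0⟩) = -0.3762 and b = amp(|1⟩) = (-0.2231 + 0.8993i):
new amp(|0⟩) = (-0.612488)·a + (-0.79048i)·b = (0.9413 + 0.1764i)
new amp(|1⟩) = (-0.79048i)·a + (-0.612488)·b = (0.1366 - 0.2534i)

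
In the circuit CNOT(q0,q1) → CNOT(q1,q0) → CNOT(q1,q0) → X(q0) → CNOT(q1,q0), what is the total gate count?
5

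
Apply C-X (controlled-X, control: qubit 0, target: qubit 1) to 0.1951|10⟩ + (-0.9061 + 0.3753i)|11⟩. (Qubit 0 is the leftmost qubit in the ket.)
(-0.9061 + 0.3753i)|10⟩ + 0.1951|11⟩

C-X leaves the control-|0⟩ kets |00⟩, |01⟩ unchanged and applies X to qubit 1 on the control-|1⟩ pair (|10⟩, |11⟩).
X = [[0, 1], [1, 0]].
With a = amp(|10⟩) = 0.1951 and b = amp(|11⟩) = (-0.9061 + 0.3753i):
new amp(|10⟩) = (1)·b = (-0.9061 + 0.3753i)
new amp(|11⟩) = (1)·a = 0.1951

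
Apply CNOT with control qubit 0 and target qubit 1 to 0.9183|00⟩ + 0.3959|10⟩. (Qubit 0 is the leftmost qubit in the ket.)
0.9183|00⟩ + 0.3959|11⟩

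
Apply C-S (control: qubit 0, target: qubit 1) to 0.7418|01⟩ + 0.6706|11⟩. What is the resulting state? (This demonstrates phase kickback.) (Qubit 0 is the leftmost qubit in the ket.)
0.7418|01⟩ + 0.6706i|11⟩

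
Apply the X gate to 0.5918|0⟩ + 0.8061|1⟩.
0.8061|0⟩ + 0.5918|1⟩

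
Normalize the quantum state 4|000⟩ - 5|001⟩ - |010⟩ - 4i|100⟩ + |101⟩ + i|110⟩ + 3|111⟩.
0.4815|000⟩ - 0.6019|001⟩ - 0.1204|010⟩ - 0.4815i|100⟩ + 0.1204|101⟩ + 0.1204i|110⟩ + 0.3612|111⟩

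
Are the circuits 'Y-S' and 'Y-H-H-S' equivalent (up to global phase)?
Yes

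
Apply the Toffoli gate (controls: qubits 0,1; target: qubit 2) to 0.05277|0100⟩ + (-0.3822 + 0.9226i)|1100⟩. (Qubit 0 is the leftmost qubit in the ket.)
0.05277|0100⟩ + (-0.3822 + 0.9226i)|1110⟩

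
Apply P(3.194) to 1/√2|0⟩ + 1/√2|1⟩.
1/√2|0⟩ + (-0.7061 - 0.03704i)|1⟩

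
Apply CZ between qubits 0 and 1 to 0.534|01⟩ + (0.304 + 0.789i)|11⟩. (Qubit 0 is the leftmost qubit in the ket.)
0.534|01⟩ + (-0.304 - 0.789i)|11⟩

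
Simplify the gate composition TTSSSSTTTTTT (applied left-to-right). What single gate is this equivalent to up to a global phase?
I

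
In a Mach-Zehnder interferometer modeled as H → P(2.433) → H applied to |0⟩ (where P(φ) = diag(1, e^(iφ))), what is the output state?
(0.1204 + 0.3254i)|0⟩ + (0.8796 - 0.3254i)|1⟩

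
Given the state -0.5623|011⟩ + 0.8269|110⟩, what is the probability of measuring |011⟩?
0.3162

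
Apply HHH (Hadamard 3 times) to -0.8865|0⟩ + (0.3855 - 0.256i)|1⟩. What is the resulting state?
(-0.3543 - 0.181i)|0⟩ + (-0.8994 + 0.181i)|1⟩

H² = I, so H^3 = H: a single Hadamard. With (a, b) = (-0.8865, (0.3855 - 0.256i)), H gives ((a + b)/√2, (a − b)/√2) = ((-0.3543 - 0.181i), (-0.8994 + 0.181i)).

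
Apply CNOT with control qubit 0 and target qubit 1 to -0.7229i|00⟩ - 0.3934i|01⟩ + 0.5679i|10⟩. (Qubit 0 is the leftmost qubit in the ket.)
-0.7229i|00⟩ - 0.3934i|01⟩ + 0.5679i|11⟩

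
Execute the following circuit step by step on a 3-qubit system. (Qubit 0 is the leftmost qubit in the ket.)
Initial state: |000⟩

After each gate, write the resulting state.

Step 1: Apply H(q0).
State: 1/√2|000⟩ + 1/√2|100⟩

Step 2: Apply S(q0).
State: 1/√2|000⟩ + (1/√2)i|100⟩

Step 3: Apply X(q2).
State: 1/√2|001⟩ + (1/√2)i|101⟩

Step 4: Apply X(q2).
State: 1/√2|000⟩ + (1/√2)i|100⟩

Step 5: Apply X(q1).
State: 1/√2|010⟩ + (1/√2)i|110⟩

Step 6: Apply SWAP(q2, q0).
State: 1/√2|010⟩ + (1/√2)i|011⟩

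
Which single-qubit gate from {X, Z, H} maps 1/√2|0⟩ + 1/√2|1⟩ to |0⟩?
H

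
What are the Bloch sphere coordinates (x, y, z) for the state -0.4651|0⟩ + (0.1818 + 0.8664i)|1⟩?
(-0.1691, -0.8059, -0.5674)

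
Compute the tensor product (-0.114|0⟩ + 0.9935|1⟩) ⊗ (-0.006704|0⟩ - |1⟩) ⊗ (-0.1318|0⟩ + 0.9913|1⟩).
-0.0001007|000⟩ + 0.0007576|001⟩ - 0.01503|010⟩ + 0.113|011⟩ + 0.0008778|100⟩ - 0.006602|101⟩ + 0.1309|110⟩ - 0.9849|111⟩

amp(|b₁b₂…⟩) = product of the factor amplitudes for bits b₁, b₂, …; only kets whose every factor amplitude is nonzero survive.
|000⟩: (-0.114)(-0.006704)(-0.1318) = -0.0001007
|001⟩: (-0.114)(-0.006704)(0.9913) = 0.0007576
|010⟩: (-0.114)(-1)(-0.1318) = -0.01503
|011⟩: (-0.114)(-1)(0.9913) = 0.113
|100⟩: (0.9935)(-0.006704)(-0.1318) = 0.0008778
|101⟩: (0.9935)(-0.006704)(0.9913) = -0.006602
|110⟩: (0.9935)(-1)(-0.1318) = 0.1309
|111⟩: (0.9935)(-1)(0.9913) = -0.9849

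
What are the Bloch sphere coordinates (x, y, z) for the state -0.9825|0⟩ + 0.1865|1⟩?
(-0.3665, 0, 0.9305)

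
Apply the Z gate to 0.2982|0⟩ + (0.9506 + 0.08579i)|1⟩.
0.2982|0⟩ + (-0.9506 - 0.08579i)|1⟩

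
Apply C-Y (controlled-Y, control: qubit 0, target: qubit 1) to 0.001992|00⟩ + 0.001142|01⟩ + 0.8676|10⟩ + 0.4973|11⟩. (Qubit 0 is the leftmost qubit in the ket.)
0.001992|00⟩ + 0.001142|01⟩ - 0.4973i|10⟩ + 0.8676i|11⟩

C-Y leaves the control-|0⟩ kets |00⟩, |01⟩ unchanged and applies Y to qubit 1 on the control-|1⟩ pair (|10⟩, |11⟩).
Y = [[0, -i], [i, 0]].
With a = amp(|10⟩) = 0.8676 and b = amp(|11⟩) = 0.4973:
new amp(|10⟩) = (-i)·b = -0.4973i
new amp(|11⟩) = (i)·a = 0.8676i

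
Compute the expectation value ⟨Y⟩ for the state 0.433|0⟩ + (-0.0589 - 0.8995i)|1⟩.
-0.779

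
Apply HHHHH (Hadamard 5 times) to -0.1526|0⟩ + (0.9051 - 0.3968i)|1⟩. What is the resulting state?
(0.5321 - 0.2806i)|0⟩ + (-0.7479 + 0.2806i)|1⟩

H² = I, so H^5 = H: a single Hadamard. With (a, b) = (-0.1526, (0.9051 - 0.3968i)), H gives ((a + b)/√2, (a − b)/√2) = ((0.5321 - 0.2806i), (-0.7479 + 0.2806i)).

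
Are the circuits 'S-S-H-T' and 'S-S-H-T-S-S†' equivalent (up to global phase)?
Yes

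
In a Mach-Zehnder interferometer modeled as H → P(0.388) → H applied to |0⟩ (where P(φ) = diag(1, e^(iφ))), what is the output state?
(0.9628 + 0.1892i)|0⟩ + (0.03717 - 0.1892i)|1⟩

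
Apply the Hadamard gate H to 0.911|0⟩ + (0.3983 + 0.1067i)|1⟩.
(0.9258 + 0.07545i)|0⟩ + (0.3625 - 0.07545i)|1⟩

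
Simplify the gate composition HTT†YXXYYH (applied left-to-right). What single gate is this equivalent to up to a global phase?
Y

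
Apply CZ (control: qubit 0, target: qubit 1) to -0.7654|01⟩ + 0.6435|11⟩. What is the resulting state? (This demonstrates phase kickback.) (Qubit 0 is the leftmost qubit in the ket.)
-0.7654|01⟩ - 0.6435|11⟩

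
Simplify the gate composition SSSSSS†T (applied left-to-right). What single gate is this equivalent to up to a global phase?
T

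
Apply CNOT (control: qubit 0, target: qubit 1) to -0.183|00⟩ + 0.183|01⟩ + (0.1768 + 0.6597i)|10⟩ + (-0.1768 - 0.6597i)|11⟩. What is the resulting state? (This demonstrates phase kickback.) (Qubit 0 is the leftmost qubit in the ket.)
-0.183|00⟩ + 0.183|01⟩ + (-0.1768 - 0.6597i)|10⟩ + (0.1768 + 0.6597i)|11⟩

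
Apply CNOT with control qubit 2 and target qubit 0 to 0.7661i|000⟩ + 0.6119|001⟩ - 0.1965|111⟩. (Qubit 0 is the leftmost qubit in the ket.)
0.7661i|000⟩ - 0.1965|011⟩ + 0.6119|101⟩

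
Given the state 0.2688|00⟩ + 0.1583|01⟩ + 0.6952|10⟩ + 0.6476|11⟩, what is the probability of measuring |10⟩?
0.4833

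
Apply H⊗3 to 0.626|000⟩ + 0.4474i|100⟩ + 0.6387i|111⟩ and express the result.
(0.2213 + 0.384i)|000⟩ + (0.2213 - 0.06763i)|001⟩ + (0.2213 - 0.06763i)|010⟩ + (0.2213 + 0.384i)|011⟩ + (0.2213 - 0.384i)|100⟩ + (0.2213 + 0.06763i)|101⟩ + (0.2213 + 0.06763i)|110⟩ + (0.2213 - 0.384i)|111⟩

H⊗3 gives amp(|y⟩) = (1/2√2) Σ_x (−1)^(x·y) amp(|x⟩), where x·y is the number of positions in which both x and y have a 1.
|000⟩: (0.626 + 0.4474i + 0.6387i)/(2√2) = (0.2213 + 0.384i)
|001⟩: (0.626 + 0.4474i - 0.6387i)/(2√2) = (0.2213 - 0.06763i)
|010⟩: (0.626 + 0.4474i - 0.6387i)/(2√2) = (0.2213 - 0.06763i)
|011⟩: (0.626 + 0.4474i + 0.6387i)/(2√2) = (0.2213 + 0.384i)
|100⟩: (0.626 - 0.4474i - 0.6387i)/(2√2) = (0.2213 - 0.384i)
|101⟩: (0.626 - 0.4474i + 0.6387i)/(2√2) = (0.2213 + 0.06763i)
|110⟩: (0.626 - 0.4474i + 0.6387i)/(2√2) = (0.2213 + 0.06763i)
|111⟩: (0.626 - 0.4474i - 0.6387i)/(2√2) = (0.2213 - 0.384i)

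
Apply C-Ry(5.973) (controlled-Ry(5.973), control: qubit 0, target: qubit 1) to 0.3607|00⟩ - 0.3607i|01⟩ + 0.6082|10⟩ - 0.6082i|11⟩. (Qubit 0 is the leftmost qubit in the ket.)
0.3607|00⟩ - 0.3607i|01⟩ + (-0.6009 + 0.09395i)|10⟩ + (0.09395 + 0.6009i)|11⟩

C-Ry(5.973) leaves the control-|0⟩ kets |00⟩, |01⟩ unchanged and applies Ry(5.973) to qubit 1 on the control-|1⟩ pair (|10⟩, |11⟩).
Ry(5.973) = [[cos(θ/2), −sin(θ/2)], [sin(θ/2), cos(θ/2)]]; θ = 5.973, cos(θ/2) ≈ -0.987997, sin(θ/2) ≈ 0.154472.
With a = amp(|10⟩) = 0.6082 and b = amp(|11⟩) = -0.6082i:
new amp(|10⟩) = (-0.987997)·a + (-0.154472)·b = (-0.6009 + 0.09395i)
new amp(|11⟩) = (0.154472)·a + (-0.987997)·b = (0.09395 + 0.6009i)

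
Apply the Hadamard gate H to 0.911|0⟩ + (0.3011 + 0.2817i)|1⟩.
(0.8571 + 0.1992i)|0⟩ + (0.4313 - 0.1992i)|1⟩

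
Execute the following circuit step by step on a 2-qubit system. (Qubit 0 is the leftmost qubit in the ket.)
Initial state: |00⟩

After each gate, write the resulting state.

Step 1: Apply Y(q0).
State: i|10⟩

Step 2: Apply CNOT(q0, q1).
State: i|11⟩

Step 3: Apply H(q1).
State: (1/√2)i|10⟩ - (1/√2)i|11⟩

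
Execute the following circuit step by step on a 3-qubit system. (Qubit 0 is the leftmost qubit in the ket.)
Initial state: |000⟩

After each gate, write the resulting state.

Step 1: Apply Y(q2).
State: i|001⟩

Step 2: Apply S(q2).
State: -|001⟩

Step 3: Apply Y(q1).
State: -i|011⟩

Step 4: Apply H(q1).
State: -(1/√2)i|001⟩ + (1/√2)i|011⟩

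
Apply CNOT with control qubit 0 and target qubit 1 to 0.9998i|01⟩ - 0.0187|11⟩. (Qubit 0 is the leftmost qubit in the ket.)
0.9998i|01⟩ - 0.0187|10⟩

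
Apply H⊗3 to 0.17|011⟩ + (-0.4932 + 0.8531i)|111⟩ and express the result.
(-0.1143 + 0.3016i)|000⟩ + (0.1143 - 0.3016i)|001⟩ + (0.1143 - 0.3016i)|010⟩ + (-0.1143 + 0.3016i)|011⟩ + (0.2345 - 0.3016i)|100⟩ + (-0.2345 + 0.3016i)|101⟩ + (-0.2345 + 0.3016i)|110⟩ + (0.2345 - 0.3016i)|111⟩

H⊗3 gives amp(|y⟩) = (1/2√2) Σ_x (−1)^(x·y) amp(|x⟩), where x·y is the number of positions in which both x and y have a 1.
|000⟩: (0.17 + (-0.4932 + 0.8531i))/(2√2) = (-0.1143 + 0.3016i)
|001⟩: (-0.17 - (-0.4932 + 0.8531i))/(2√2) = (0.1143 - 0.3016i)
|010⟩: (-0.17 - (-0.4932 + 0.8531i))/(2√2) = (0.1143 - 0.3016i)
|011⟩: (0.17 + (-0.4932 + 0.8531i))/(2√2) = (-0.1143 + 0.3016i)
|100⟩: (0.17 - (-0.4932 + 0.8531i))/(2√2) = (0.2345 - 0.3016i)
|101⟩: (-0.17 + (-0.4932 + 0.8531i))/(2√2) = (-0.2345 + 0.3016i)
|110⟩: (-0.17 + (-0.4932 + 0.8531i))/(2√2) = (-0.2345 + 0.3016i)
|111⟩: (0.17 - (-0.4932 + 0.8531i))/(2√2) = (0.2345 - 0.3016i)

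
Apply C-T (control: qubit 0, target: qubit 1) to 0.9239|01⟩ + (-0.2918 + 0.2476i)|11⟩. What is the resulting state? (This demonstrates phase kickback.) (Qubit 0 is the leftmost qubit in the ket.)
0.9239|01⟩ + (-0.3814 - 0.03125i)|11⟩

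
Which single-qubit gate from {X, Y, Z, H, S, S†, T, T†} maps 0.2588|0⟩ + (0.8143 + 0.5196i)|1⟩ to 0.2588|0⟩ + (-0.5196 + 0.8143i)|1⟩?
S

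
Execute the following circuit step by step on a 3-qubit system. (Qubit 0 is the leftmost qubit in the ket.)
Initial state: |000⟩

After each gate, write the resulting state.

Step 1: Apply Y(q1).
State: i|010⟩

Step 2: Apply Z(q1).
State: -i|010⟩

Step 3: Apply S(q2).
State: -i|010⟩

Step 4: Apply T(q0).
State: -i|010⟩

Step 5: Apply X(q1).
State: -i|000⟩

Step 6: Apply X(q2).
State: -i|001⟩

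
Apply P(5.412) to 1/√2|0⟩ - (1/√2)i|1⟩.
1/√2|0⟩ + (-0.541 - 0.4553i)|1⟩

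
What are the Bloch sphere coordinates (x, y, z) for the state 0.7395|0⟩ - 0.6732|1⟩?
(-0.9957, 0, 0.09366)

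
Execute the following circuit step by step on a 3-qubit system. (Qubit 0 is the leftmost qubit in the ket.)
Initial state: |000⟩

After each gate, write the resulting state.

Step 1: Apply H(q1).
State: 1/√2|000⟩ + 1/√2|010⟩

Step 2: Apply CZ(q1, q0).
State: 1/√2|000⟩ + 1/√2|010⟩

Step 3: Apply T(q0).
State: 1/√2|000⟩ + 1/√2|010⟩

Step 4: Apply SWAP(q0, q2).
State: 1/√2|000⟩ + 1/√2|010⟩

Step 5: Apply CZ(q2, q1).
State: 1/√2|000⟩ + 1/√2|010⟩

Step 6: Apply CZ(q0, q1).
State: 1/√2|000⟩ + 1/√2|010⟩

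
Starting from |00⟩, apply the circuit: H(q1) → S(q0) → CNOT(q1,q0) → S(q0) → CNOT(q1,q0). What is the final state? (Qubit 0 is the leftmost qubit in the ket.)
1/√2|00⟩ + (1/√2)i|01⟩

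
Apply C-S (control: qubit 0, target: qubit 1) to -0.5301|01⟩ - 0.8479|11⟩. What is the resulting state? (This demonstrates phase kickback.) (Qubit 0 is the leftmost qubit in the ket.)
-0.5301|01⟩ - 0.8479i|11⟩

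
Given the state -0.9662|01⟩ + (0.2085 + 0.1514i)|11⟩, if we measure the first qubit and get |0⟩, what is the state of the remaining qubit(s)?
-|1⟩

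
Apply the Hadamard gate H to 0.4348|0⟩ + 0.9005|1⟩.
0.9442|0⟩ - 0.3293|1⟩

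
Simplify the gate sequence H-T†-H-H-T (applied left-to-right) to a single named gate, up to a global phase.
H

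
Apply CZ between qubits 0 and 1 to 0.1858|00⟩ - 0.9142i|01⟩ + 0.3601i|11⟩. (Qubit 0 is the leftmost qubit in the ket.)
0.1858|00⟩ - 0.9142i|01⟩ - 0.3601i|11⟩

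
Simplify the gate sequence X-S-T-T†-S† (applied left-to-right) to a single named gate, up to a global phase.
X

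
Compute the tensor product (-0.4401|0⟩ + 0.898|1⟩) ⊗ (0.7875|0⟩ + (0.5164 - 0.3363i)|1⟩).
-0.3466|00⟩ + (-0.2273 + 0.148i)|01⟩ + 0.7072|10⟩ + (0.4637 - 0.302i)|11⟩

amp(|b₁b₂…⟩) = product of the factor amplitudes for bits b₁, b₂, …; only kets whose every factor amplitude is nonzero survive.
|00⟩: (-0.4401)(0.7875) = -0.3466
|01⟩: (-0.4401)(0.5164 - 0.3363i) = (-0.2273 + 0.148i)
|10⟩: (0.898)(0.7875) = 0.7072
|11⟩: (0.898)(0.5164 - 0.3363i) = (0.4637 - 0.302i)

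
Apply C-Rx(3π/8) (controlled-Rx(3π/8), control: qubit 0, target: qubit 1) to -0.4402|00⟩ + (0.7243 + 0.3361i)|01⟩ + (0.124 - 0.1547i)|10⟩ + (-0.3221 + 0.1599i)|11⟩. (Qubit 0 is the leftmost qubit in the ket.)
-0.4402|00⟩ + (0.7243 + 0.3361i)|01⟩ + (0.1919 + 0.05032i)|10⟩ + (-0.3538 + 0.06406i)|11⟩

C-Rx(3π/8) leaves the control-|0⟩ kets |00⟩, |01⟩ unchanged and applies Rx(3π/8) to qubit 1 on the control-|1⟩ pair (|10⟩, |11⟩).
Rx(3π/8) = [[cos(θ/2), −i·sin(θ/2)], [−i·sin(θ/2), cos(θ/2)]]; θ = 3π/8, cos(θ/2) ≈ 0.83147, sin(θ/2) ≈ 0.55557.
With a = amp(|10⟩) = (0.124 - 0.1547i) and b = amp(|11⟩) = (-0.3221 + 0.1599i):
new amp(|10⟩) = (0.83147)·a + (-0.55557i)·b = (0.1919 + 0.05032i)
new amp(|11⟩) = (-0.55557i)·a + (0.83147)·b = (-0.3538 + 0.06406i)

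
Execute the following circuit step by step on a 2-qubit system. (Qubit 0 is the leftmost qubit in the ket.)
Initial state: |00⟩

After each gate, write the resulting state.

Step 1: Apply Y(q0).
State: i|10⟩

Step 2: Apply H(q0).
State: (1/√2)i|00⟩ - (1/√2)i|10⟩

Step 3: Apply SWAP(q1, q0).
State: (1/√2)i|00⟩ - (1/√2)i|01⟩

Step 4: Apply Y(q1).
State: -1/√2|00⟩ - 1/√2|01⟩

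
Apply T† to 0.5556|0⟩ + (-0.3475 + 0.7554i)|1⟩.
0.5556|0⟩ + (0.2884 + 0.7799i)|1⟩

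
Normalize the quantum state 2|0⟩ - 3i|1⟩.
0.5547|0⟩ - 0.8321i|1⟩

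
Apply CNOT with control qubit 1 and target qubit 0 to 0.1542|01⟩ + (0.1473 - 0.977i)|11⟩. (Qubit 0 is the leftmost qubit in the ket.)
(0.1473 - 0.977i)|01⟩ + 0.1542|11⟩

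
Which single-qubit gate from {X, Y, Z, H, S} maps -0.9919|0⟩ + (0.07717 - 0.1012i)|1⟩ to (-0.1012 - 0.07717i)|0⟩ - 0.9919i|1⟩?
Y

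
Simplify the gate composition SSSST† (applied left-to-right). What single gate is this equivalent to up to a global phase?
T†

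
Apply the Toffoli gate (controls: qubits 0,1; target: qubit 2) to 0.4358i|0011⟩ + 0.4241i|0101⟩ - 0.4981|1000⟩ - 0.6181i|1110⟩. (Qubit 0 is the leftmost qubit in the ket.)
0.4358i|0011⟩ + 0.4241i|0101⟩ - 0.4981|1000⟩ - 0.6181i|1100⟩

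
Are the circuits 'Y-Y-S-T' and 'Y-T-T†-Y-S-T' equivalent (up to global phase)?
Yes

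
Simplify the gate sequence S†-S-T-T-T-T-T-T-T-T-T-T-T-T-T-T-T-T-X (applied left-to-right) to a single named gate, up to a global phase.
X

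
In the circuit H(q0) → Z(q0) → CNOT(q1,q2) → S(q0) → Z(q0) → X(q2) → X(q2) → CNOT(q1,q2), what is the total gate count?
8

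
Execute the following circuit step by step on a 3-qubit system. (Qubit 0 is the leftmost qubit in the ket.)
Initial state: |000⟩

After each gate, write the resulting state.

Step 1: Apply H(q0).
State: 1/√2|000⟩ + 1/√2|100⟩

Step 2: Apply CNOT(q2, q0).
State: 1/√2|000⟩ + 1/√2|100⟩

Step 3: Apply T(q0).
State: 1/√2|000⟩ + (1/2 + (1/2)i)|100⟩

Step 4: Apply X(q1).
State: 1/√2|010⟩ + (1/2 + (1/2)i)|110⟩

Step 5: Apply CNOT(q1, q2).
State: 1/√2|011⟩ + (1/2 + (1/2)i)|111⟩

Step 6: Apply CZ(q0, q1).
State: 1/√2|011⟩ + (-1/2 - (1/2)i)|111⟩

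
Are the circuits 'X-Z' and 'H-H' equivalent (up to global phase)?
No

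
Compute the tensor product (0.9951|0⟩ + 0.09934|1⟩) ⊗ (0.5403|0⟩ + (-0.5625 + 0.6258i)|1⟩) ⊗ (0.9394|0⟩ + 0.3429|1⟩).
0.5051|000⟩ + 0.1844|001⟩ + (-0.5258 + 0.585i)|010⟩ + (-0.1919 + 0.2135i)|011⟩ + 0.05042|100⟩ + 0.0184|101⟩ + (-0.05249 + 0.0584i)|110⟩ + (-0.01916 + 0.02132i)|111⟩

amp(|b₁b₂…⟩) = product of the factor amplitudes for bits b₁, b₂, …; only kets whose every factor amplitude is nonzero survive.
|000⟩: (0.9951)(0.5403)(0.9394) = 0.5051
|001⟩: (0.9951)(0.5403)(0.3429) = 0.1844
|010⟩: (0.9951)(-0.5625 + 0.6258i)(0.9394) = (-0.5258 + 0.585i)
|011⟩: (0.9951)(-0.5625 + 0.6258i)(0.3429) = (-0.1919 + 0.2135i)
|100⟩: (0.09934)(0.5403)(0.9394) = 0.05042
|101⟩: (0.09934)(0.5403)(0.3429) = 0.0184
|110⟩: (0.09934)(-0.5625 + 0.6258i)(0.9394) = (-0.05249 + 0.0584i)
|111⟩: (0.09934)(-0.5625 + 0.6258i)(0.3429) = (-0.01916 + 0.02132i)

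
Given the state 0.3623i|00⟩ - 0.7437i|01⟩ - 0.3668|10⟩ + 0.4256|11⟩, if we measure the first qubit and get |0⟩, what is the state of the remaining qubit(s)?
0.438i|0⟩ - 0.899i|1⟩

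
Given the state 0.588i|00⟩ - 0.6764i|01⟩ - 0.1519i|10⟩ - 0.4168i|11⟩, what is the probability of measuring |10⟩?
0.02307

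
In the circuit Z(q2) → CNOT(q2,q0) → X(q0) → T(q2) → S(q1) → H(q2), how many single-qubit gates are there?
5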